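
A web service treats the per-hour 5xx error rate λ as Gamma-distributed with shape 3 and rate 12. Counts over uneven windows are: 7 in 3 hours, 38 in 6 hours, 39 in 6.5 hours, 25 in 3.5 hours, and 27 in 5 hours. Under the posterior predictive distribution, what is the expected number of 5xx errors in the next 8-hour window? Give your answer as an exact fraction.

Total count: 7 + 38 + 39 + 25 + 27 = 136.
Total exposure: 3 + 6 + 6.5 + 3.5 + 5 = 24 hours.
Conjugate update: add total count to the shape and total exposure to the rate, giving Gamma(139, 36).
Predictive mean over an 8-hour window = T·E[λ|data] = 8·139/36 = 278/9.

278/9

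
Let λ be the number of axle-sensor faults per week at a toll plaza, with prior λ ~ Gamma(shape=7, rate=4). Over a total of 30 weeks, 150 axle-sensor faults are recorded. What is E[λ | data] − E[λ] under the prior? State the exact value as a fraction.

Total count 150 over total exposure 30 weeks.
By Gamma–Poisson conjugacy, the posterior is Gamma(α + Σx, β + Σt) = Gamma(7 + 150, 4 + 30) = Gamma(157, 34).
Posterior mean = 157/34 = 157/34; prior mean = 7/4 = 7/4. Difference = 157/34 − 7/4 = 195/68.

195/68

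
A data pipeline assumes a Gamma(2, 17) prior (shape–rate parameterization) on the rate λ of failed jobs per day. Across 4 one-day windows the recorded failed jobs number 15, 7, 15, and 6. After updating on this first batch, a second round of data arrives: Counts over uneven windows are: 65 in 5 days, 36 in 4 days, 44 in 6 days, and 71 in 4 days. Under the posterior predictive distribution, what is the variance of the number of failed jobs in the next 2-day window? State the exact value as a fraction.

Total count: 15 + 7 + 15 + 6 = 43.
Total exposure: 4 days.
After the first batch: Gamma(2 + 43, 17 + 4) = Gamma(45, 21).
Total count: 65 + 36 + 44 + 71 = 216.
Total exposure: 5 + 4 + 6 + 4 = 19 days.
After the second batch: Gamma(45 + 216, 21 + 19) = Gamma(261, 40).
The posterior predictive for a window of length T is Negative Binomial with variance T·α'·(β'+T)/β'² = 2·261·42/1600 = 5481/400.

5481/400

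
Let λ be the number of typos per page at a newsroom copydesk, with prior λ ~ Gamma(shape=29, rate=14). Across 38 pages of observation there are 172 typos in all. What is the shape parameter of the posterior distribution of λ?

Total count 172 over total exposure 38 pages.
The Gamma prior is conjugate for the Poisson rate, so λ | data ~ Gamma(29+172, 14+38) = Gamma(201, 52).

201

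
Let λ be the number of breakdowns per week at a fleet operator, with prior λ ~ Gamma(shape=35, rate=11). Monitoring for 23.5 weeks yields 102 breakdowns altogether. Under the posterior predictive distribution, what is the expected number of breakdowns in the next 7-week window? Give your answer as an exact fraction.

1918/69

Total count 102 over total exposure 23.5 weeks.
Posterior: α' = 35 + 102 = 137, β' = 11 + 23.5 = 69/2.
Predictive mean over a 7-week window = T·E[λ|data] = 7·137/(69/2) = 1918/69.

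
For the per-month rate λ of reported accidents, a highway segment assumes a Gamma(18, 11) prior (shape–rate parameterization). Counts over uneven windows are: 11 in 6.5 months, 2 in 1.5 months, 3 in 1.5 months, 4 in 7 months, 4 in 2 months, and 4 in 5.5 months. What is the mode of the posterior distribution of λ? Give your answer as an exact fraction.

9/7

Total count: 11 + 2 + 3 + 4 + 4 + 4 = 28.
Total exposure: 6.5 + 1.5 + 1.5 + 7 + 2 + 5.5 = 24 months.
Posterior: α' = 18 + 28 = 46, β' = 11 + 24 = 35.
Posterior mode = (α'−1)/β' = 45/35 = 9/7.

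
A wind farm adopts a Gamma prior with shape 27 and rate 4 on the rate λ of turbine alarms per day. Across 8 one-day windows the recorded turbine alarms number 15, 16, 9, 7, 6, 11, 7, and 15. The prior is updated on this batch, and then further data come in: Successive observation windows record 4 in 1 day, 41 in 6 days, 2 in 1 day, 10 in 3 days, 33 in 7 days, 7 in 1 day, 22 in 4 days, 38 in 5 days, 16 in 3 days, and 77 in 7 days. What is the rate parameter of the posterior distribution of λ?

Total count: 15 + 16 + 9 + 7 + 6 + 11 + 7 + 15 = 86.
Total exposure: 8 days.
After the first batch: Gamma(27 + 86, 4 + 8) = Gamma(113, 12).
Total count: 4 + 41 + 2 + 10 + 33 + 7 + 22 + 38 + 16 + 77 = 250.
Total exposure: 1 + 6 + 1 + 3 + 7 + 1 + 4 + 5 + 3 + 7 = 38 days.
After the second batch: Gamma(113 + 250, 12 + 38) = Gamma(363, 50).

50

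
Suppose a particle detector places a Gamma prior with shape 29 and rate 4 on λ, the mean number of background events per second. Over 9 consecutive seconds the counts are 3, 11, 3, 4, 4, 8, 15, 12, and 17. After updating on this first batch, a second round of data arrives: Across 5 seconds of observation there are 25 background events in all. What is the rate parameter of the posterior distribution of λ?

Total count: 3 + 11 + 3 + 4 + 4 + 8 + 15 + 12 + 17 = 77.
Total exposure: 9 seconds.
After the first batch: Gamma(29 + 77, 4 + 9) = Gamma(106, 13).
Total count 25 over total exposure 5 seconds.
After the second batch: Gamma(106 + 25, 13 + 5) = Gamma(131, 18).

18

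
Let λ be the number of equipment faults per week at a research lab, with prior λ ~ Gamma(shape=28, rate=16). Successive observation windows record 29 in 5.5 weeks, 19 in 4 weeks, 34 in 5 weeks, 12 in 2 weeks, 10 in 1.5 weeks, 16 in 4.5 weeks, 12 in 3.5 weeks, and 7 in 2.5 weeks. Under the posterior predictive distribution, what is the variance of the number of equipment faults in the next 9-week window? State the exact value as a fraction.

Total count: 29 + 19 + 34 + 12 + 10 + 16 + 12 + 7 = 139.
Total exposure: 5.5 + 4 + 5 + 2 + 1.5 + 4.5 + 3.5 + 2.5 = 28.5 weeks.
Posterior: α' = 28 + 139 = 167, β' = 16 + 28.5 = 89/2.
The posterior predictive for a window of length T is Negative Binomial with variance T·α'·(β'+T)/β'² = 9·167·(107/2)/(7921/4) = 321642/7921.

321642/7921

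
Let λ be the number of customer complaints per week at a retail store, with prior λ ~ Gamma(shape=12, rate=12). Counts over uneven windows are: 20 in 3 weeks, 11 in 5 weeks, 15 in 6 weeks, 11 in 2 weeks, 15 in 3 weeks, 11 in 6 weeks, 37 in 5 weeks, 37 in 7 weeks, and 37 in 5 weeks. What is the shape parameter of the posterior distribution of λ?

206

Total count: 20 + 11 + 15 + 11 + 15 + 11 + 37 + 37 + 37 = 194.
Total exposure: 3 + 5 + 6 + 2 + 3 + 6 + 5 + 7 + 5 = 42 weeks.
Posterior: α' = 12 + 194 = 206, β' = 12 + 42 = 54.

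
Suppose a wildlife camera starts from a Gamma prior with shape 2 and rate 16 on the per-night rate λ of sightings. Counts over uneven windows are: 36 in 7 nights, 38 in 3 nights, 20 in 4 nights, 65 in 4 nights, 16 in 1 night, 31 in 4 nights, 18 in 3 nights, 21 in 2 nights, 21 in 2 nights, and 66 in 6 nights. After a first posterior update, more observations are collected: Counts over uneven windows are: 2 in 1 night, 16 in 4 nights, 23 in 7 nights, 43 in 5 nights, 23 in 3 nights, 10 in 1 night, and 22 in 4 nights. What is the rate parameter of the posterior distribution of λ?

77

Total count: 36 + 38 + 20 + 65 + 16 + 31 + 18 + 21 + 21 + 66 = 332.
Total exposure: 7 + 3 + 4 + 4 + 1 + 4 + 3 + 2 + 2 + 6 = 36 nights.
After the first batch: Gamma(2 + 332, 16 + 36) = Gamma(334, 52).
Total count: 2 + 16 + 23 + 43 + 23 + 10 + 22 = 139.
Total exposure: 1 + 4 + 7 + 5 + 3 + 1 + 4 = 25 nights.
After the second batch: Gamma(334 + 139, 52 + 25) = Gamma(473, 77).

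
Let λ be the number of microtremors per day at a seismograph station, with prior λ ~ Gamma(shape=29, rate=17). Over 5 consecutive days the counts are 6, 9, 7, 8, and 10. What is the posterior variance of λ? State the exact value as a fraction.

69/484

Total count: 6 + 9 + 7 + 8 + 10 = 40.
Total exposure: 5 days.
Posterior: α' = 29 + 40 = 69, β' = 17 + 5 = 22.
Posterior variance = α'/β'² = 69/484.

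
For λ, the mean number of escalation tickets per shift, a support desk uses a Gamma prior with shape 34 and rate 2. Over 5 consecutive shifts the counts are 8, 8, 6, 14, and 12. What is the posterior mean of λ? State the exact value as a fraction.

82/7

Total count: 8 + 8 + 6 + 14 + 12 = 48.
Total exposure: 5 shifts.
By Gamma–Poisson conjugacy, the posterior is Gamma(α + Σx, β + Σt) = Gamma(34 + 48, 2 + 5) = Gamma(82, 7).
Posterior mean = α'/β' = 82/7.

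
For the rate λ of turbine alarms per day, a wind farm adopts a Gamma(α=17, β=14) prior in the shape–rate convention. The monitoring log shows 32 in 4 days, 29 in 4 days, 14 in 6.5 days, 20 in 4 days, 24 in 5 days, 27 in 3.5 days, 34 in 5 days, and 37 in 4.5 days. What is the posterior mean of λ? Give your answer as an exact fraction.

468/101

Total count: 32 + 29 + 14 + 20 + 24 + 27 + 34 + 37 = 217.
Total exposure: 4 + 4 + 6.5 + 4 + 5 + 3.5 + 5 + 4.5 = 36.5 days.
By Gamma–Poisson conjugacy, the posterior is Gamma(α + Σx, β + Σt) = Gamma(17 + 217, 14 + 36.5) = Gamma(234, 101/2).
Posterior mean = α'/β' = 234/(101/2) = 468/101.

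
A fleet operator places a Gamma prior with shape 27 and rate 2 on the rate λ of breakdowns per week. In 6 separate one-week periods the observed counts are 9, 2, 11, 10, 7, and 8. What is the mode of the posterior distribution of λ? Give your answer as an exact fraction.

Total count: 9 + 2 + 11 + 10 + 7 + 8 = 47.
Total exposure: 6 weeks.
The Gamma prior is conjugate for the Poisson rate, so λ | data ~ Gamma(27+47, 2+6) = Gamma(74, 8).
Posterior mode = (α'−1)/β' = 73/8.

73/8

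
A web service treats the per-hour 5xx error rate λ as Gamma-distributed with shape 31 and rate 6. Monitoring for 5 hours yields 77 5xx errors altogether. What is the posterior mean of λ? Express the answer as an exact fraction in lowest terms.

108/11

Total count 77 over total exposure 5 hours.
Conjugate update: add total count to the shape and total exposure to the rate, giving Gamma(108, 11).
Posterior mean = α'/β' = 108/11.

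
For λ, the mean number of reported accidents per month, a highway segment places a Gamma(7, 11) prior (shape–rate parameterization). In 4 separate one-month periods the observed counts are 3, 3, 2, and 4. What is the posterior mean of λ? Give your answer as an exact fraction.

19/15

Total count: 3 + 3 + 2 + 4 = 12.
Total exposure: 4 months.
Posterior: α' = 7 + 12 = 19, β' = 11 + 4 = 15.
Posterior mean = α'/β' = 19/15.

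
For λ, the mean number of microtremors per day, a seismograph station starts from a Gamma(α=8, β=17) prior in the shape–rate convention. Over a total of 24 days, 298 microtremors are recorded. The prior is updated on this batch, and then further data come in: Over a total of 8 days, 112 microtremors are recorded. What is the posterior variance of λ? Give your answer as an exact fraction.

418/2401

Total count 298 over total exposure 24 days.
After the first batch: Gamma(8 + 298, 17 + 24) = Gamma(306, 41).
Total count 112 over total exposure 8 days.
After the second batch: Gamma(306 + 112, 41 + 8) = Gamma(418, 49).
Posterior variance = α'/β'² = 418/2401.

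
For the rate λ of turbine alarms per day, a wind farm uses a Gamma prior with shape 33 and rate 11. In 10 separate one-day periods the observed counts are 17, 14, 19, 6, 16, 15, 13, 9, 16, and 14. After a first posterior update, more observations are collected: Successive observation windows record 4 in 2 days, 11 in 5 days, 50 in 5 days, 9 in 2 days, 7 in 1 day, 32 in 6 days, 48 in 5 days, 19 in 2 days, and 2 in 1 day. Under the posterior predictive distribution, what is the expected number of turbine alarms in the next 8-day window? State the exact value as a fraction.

Total count: 17 + 14 + 19 + 6 + 16 + 15 + 13 + 9 + 16 + 14 = 139.
Total exposure: 10 days.
After the first batch: Gamma(33 + 139, 11 + 10) = Gamma(172, 21).
Total count: 4 + 11 + 50 + 9 + 7 + 32 + 48 + 19 + 2 = 182.
Total exposure: 2 + 5 + 5 + 2 + 1 + 6 + 5 + 2 + 1 = 29 days.
After the second batch: Gamma(172 + 182, 21 + 29) = Gamma(354, 50).
Predictive mean over an 8-day window = T·E[λ|data] = 8·354/50 = 1416/25.

1416/25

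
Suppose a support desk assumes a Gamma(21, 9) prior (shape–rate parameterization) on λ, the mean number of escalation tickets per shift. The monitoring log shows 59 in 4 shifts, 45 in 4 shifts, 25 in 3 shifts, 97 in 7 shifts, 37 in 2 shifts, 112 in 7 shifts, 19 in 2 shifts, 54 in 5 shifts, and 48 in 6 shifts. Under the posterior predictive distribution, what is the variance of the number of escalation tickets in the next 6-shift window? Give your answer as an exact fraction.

Total count: 59 + 45 + 25 + 97 + 37 + 112 + 19 + 54 + 48 = 496.
Total exposure: 4 + 4 + 3 + 7 + 2 + 7 + 2 + 5 + 6 = 40 shifts.
Gamma(α, β) with Poisson data over total exposure Σt gives posterior Gamma(α+Σx, β+Σt) = Gamma(517, 49).
The posterior predictive for a window of length T is Negative Binomial with variance T·α'·(β'+T)/β'² = 6·517·55/2401 = 170610/2401.

170610/2401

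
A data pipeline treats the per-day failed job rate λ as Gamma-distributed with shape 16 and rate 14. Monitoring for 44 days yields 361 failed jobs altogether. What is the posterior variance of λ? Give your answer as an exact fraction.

13/116

Total count 361 over total exposure 44 days.
The Gamma prior is conjugate for the Poisson rate, so λ | data ~ Gamma(16+361, 14+44) = Gamma(377, 58).
Posterior variance = α'/β'² = 377/3364 = 13/116.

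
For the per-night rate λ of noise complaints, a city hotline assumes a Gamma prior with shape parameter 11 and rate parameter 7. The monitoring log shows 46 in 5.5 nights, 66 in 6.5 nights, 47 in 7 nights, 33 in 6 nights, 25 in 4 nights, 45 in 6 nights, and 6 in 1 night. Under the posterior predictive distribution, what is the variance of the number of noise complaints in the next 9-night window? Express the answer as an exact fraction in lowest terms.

130572/1849

Total count: 46 + 66 + 47 + 33 + 25 + 45 + 6 = 268.
Total exposure: 5.5 + 6.5 + 7 + 6 + 4 + 6 + 1 = 36 nights.
Gamma(α, β) with Poisson data over total exposure Σt gives posterior Gamma(α+Σx, β+Σt) = Gamma(279, 43).
The posterior predictive for a window of length T is Negative Binomial with variance T·α'·(β'+T)/β'² = 9·279·52/1849 = 130572/1849.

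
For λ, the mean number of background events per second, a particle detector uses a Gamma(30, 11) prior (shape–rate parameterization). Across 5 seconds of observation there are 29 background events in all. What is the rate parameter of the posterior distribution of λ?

16

Total count 29 over total exposure 5 seconds.
Gamma(α, β) with Poisson data over total exposure Σt gives posterior Gamma(α+Σx, β+Σt) = Gamma(59, 16).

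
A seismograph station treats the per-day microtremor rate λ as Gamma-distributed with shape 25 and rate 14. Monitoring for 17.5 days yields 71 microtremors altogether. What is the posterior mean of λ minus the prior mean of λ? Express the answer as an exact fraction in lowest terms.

Total count 71 over total exposure 17.5 days.
Conjugate update: add total count to the shape and total exposure to the rate, giving Gamma(96, 63/2).
Posterior mean = 96/(63/2) = 64/21; prior mean = 25/14 = 25/14. Difference = 64/21 − 25/14 = 53/42.

53/42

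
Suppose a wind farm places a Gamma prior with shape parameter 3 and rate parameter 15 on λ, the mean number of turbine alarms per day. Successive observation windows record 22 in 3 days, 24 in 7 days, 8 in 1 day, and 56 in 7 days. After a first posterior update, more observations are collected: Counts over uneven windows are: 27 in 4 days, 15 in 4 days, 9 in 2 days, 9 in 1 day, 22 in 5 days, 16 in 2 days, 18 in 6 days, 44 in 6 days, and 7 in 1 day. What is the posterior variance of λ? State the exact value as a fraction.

Total count: 22 + 24 + 8 + 56 = 110.
Total exposure: 3 + 7 + 1 + 7 = 18 days.
After the first batch: Gamma(3 + 110, 15 + 18) = Gamma(113, 33).
Total count: 27 + 15 + 9 + 9 + 22 + 16 + 18 + 44 + 7 = 167.
Total exposure: 4 + 4 + 2 + 1 + 5 + 2 + 6 + 6 + 1 = 31 days.
After the second batch: Gamma(113 + 167, 33 + 31) = Gamma(280, 64).
Posterior variance = α'/β'² = 280/4096 = 35/512.

35/512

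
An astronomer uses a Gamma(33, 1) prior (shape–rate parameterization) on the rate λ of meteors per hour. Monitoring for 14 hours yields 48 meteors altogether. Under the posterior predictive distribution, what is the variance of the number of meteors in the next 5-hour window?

36

Total count 48 over total exposure 14 hours.
The Gamma prior is conjugate for the Poisson rate, so λ | data ~ Gamma(33+48, 1+14) = Gamma(81, 15).
The posterior predictive for a window of length T is Negative Binomial with variance T·α'·(β'+T)/β'² = 5·81·20/225 = 36.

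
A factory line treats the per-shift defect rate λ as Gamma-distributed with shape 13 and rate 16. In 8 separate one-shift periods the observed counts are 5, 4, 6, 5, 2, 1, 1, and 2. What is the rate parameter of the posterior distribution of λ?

24

Total count: 5 + 4 + 6 + 5 + 2 + 1 + 1 + 2 = 26.
Total exposure: 8 shifts.
By Gamma–Poisson conjugacy, the posterior is Gamma(α + Σx, β + Σt) = Gamma(13 + 26, 16 + 8) = Gamma(39, 24).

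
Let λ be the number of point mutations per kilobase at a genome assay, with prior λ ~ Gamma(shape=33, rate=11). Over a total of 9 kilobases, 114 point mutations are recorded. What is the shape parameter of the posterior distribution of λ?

Total count 114 over total exposure 9 kilobases.
Conjugate update: add total count to the shape and total exposure to the rate, giving Gamma(147, 20).

147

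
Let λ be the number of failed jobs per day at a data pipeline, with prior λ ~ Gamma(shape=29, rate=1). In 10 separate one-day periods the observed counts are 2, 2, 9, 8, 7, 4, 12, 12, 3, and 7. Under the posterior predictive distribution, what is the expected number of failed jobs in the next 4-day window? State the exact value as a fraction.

Total count: 2 + 2 + 9 + 8 + 7 + 4 + 12 + 12 + 3 + 7 = 66.
Total exposure: 10 days.
The Gamma prior is conjugate for the Poisson rate, so λ | data ~ Gamma(29+66, 1+10) = Gamma(95, 11).
Predictive mean over a 4-day window = T·E[λ|data] = 4·95/11 = 380/11.

380/11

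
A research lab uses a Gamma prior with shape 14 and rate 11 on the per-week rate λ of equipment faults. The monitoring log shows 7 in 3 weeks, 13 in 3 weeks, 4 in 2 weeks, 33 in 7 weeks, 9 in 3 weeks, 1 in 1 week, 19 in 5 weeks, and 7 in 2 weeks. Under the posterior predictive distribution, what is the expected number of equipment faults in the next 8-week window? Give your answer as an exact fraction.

856/37

Total count: 7 + 13 + 4 + 33 + 9 + 1 + 19 + 7 = 93.
Total exposure: 3 + 3 + 2 + 7 + 3 + 1 + 5 + 2 = 26 weeks.
Gamma(α, β) with Poisson data over total exposure Σt gives posterior Gamma(α+Σx, β+Σt) = Gamma(107, 37).
Predictive mean over an 8-week window = T·E[λ|data] = 8·107/37 = 856/37.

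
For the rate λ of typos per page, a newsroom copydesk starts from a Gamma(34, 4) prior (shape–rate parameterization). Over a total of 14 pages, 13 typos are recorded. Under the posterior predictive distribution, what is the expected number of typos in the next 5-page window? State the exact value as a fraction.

Total count 13 over total exposure 14 pages.
Conjugate update: add total count to the shape and total exposure to the rate, giving Gamma(47, 18).
Predictive mean over a 5-page window = T·E[λ|data] = 5·47/18 = 235/18.

235/18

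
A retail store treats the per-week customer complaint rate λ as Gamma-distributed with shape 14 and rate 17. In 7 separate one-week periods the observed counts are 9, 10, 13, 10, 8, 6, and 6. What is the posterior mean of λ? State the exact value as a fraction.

Total count: 9 + 10 + 13 + 10 + 8 + 6 + 6 = 62.
Total exposure: 7 weeks.
Conjugate update: add total count to the shape and total exposure to the rate, giving Gamma(76, 24).
Posterior mean = α'/β' = 76/24 = 19/6.

19/6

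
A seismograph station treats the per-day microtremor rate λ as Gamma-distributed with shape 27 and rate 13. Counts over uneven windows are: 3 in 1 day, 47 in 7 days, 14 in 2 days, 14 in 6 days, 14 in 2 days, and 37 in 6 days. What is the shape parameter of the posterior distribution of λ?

Total count: 3 + 47 + 14 + 14 + 14 + 37 = 129.
Total exposure: 1 + 7 + 2 + 6 + 2 + 6 = 24 days.
The Gamma prior is conjugate for the Poisson rate, so λ | data ~ Gamma(27+129, 13+24) = Gamma(156, 37).

156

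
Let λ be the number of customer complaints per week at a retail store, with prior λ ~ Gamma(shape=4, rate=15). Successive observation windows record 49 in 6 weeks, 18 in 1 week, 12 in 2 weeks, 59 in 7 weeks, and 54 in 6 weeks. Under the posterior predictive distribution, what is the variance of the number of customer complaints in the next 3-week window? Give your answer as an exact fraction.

Total count: 49 + 18 + 12 + 59 + 54 = 192.
Total exposure: 6 + 1 + 2 + 7 + 6 = 22 weeks.
Gamma(α, β) with Poisson data over total exposure Σt gives posterior Gamma(α+Σx, β+Σt) = Gamma(196, 37).
The posterior predictive for a window of length T is Negative Binomial with variance T·α'·(β'+T)/β'² = 3·196·40/1369 = 23520/1369.

23520/1369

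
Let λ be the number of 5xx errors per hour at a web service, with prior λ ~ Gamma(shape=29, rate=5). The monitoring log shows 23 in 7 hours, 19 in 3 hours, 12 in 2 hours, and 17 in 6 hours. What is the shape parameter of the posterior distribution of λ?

100

Total count: 23 + 19 + 12 + 17 = 71.
Total exposure: 7 + 3 + 2 + 6 = 18 hours.
Conjugate update: add total count to the shape and total exposure to the rate, giving Gamma(100, 23).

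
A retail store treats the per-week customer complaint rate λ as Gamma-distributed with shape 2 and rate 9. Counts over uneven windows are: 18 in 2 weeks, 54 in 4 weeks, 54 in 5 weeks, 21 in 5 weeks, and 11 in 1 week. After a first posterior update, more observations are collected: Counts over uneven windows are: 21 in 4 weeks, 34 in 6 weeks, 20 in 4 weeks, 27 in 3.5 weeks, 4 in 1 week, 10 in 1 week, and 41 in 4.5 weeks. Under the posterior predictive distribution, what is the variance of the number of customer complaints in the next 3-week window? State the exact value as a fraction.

50403/2500

Total count: 18 + 54 + 54 + 21 + 11 = 158.
Total exposure: 2 + 4 + 5 + 5 + 1 = 17 weeks.
After the first batch: Gamma(2 + 158, 9 + 17) = Gamma(160, 26).
Total count: 21 + 34 + 20 + 27 + 4 + 10 + 41 = 157.
Total exposure: 4 + 6 + 4 + 3.5 + 1 + 1 + 4.5 = 24 weeks.
After the second batch: Gamma(160 + 157, 26 + 24) = Gamma(317, 50).
The posterior predictive for a window of length T is Negative Binomial with variance T·α'·(β'+T)/β'² = 3·317·53/2500 = 50403/2500.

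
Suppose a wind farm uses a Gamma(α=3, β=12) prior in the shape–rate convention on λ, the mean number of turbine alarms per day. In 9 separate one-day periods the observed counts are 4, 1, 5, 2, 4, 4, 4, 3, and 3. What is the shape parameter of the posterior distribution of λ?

33

Total count: 4 + 1 + 5 + 2 + 4 + 4 + 4 + 3 + 3 = 30.
Total exposure: 9 days.
Conjugate update: add total count to the shape and total exposure to the rate, giving Gamma(33, 21).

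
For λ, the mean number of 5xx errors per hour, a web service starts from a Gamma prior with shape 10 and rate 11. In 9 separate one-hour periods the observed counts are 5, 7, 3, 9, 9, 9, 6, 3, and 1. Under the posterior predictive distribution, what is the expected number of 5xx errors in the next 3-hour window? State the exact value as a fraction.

Total count: 5 + 7 + 3 + 9 + 9 + 9 + 6 + 3 + 1 = 52.
Total exposure: 9 hours.
By Gamma–Poisson conjugacy, the posterior is Gamma(α + Σx, β + Σt) = Gamma(10 + 52, 11 + 9) = Gamma(62, 20).
Predictive mean over a 3-hour window = T·E[λ|data] = 3·62/20 = 93/10.

93/10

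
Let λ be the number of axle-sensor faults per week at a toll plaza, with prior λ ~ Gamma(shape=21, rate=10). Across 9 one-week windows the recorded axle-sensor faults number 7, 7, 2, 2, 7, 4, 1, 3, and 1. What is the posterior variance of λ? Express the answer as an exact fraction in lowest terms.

55/361

Total count: 7 + 7 + 2 + 2 + 7 + 4 + 1 + 3 + 1 = 34.
Total exposure: 9 weeks.
By Gamma–Poisson conjugacy, the posterior is Gamma(α + Σx, β + Σt) = Gamma(21 + 34, 10 + 9) = Gamma(55, 19).
Posterior variance = α'/β'² = 55/361.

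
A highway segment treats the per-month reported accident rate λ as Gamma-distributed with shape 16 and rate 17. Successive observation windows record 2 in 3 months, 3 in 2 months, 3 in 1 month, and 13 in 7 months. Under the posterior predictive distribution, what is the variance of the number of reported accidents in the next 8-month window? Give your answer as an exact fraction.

Total count: 2 + 3 + 3 + 13 = 21.
Total exposure: 3 + 2 + 1 + 7 = 13 months.
By Gamma–Poisson conjugacy, the posterior is Gamma(α + Σx, β + Σt) = Gamma(16 + 21, 17 + 13) = Gamma(37, 30).
The posterior predictive for a window of length T is Negative Binomial with variance T·α'·(β'+T)/β'² = 8·37·38/900 = 2812/225.

2812/225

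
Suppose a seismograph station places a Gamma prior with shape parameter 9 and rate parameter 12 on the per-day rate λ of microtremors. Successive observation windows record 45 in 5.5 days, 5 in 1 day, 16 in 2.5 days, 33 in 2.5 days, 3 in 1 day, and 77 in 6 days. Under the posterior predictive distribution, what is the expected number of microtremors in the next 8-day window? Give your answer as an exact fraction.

Total count: 45 + 5 + 16 + 33 + 3 + 77 = 179.
Total exposure: 5.5 + 1 + 2.5 + 2.5 + 1 + 6 = 18.5 days.
Conjugate update: add total count to the shape and total exposure to the rate, giving Gamma(188, 61/2).
Predictive mean over an 8-day window = T·E[λ|data] = 8·188/(61/2) = 3008/61.

3008/61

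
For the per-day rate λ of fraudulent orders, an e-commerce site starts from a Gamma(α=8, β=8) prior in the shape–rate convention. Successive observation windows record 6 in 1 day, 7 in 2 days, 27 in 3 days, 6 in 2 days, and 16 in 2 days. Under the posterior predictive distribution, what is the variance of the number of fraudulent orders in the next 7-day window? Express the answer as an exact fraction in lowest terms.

Total count: 6 + 7 + 27 + 6 + 16 = 62.
Total exposure: 1 + 2 + 3 + 2 + 2 = 10 days.
Gamma(α, β) with Poisson data over total exposure Σt gives posterior Gamma(α+Σx, β+Σt) = Gamma(70, 18).
The posterior predictive for a window of length T is Negative Binomial with variance T·α'·(β'+T)/β'² = 7·70·25/324 = 6125/162.

6125/162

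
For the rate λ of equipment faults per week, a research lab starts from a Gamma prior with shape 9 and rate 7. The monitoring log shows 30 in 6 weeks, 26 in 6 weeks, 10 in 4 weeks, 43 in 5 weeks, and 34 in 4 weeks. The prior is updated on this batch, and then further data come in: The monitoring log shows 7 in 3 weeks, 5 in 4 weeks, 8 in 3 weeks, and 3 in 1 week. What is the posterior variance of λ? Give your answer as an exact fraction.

175/1849

Total count: 30 + 26 + 10 + 43 + 34 = 143.
Total exposure: 6 + 6 + 4 + 5 + 4 = 25 weeks.
After the first batch: Gamma(9 + 143, 7 + 25) = Gamma(152, 32).
Total count: 7 + 5 + 8 + 3 = 23.
Total exposure: 3 + 4 + 3 + 1 = 11 weeks.
After the second batch: Gamma(152 + 23, 32 + 11) = Gamma(175, 43).
Posterior variance = α'/β'² = 175/1849.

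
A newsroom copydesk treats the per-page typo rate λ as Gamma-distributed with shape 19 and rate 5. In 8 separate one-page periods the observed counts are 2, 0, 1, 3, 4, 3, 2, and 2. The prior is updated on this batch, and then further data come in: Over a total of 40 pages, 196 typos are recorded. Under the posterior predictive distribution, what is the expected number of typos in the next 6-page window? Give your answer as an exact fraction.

Total count: 2 + 0 + 1 + 3 + 4 + 3 + 2 + 2 = 17.
Total exposure: 8 pages.
After the first batch: Gamma(19 + 17, 5 + 8) = Gamma(36, 13).
Total count 196 over total exposure 40 pages.
After the second batch: Gamma(36 + 196, 13 + 40) = Gamma(232, 53).
Predictive mean over a 6-page window = T·E[λ|data] = 6·232/53 = 1392/53.

1392/53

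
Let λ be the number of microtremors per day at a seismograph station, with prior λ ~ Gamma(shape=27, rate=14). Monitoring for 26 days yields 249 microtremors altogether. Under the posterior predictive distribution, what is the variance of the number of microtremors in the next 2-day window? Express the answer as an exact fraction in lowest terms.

Total count 249 over total exposure 26 days.
The Gamma prior is conjugate for the Poisson rate, so λ | data ~ Gamma(27+249, 14+26) = Gamma(276, 40).
The posterior predictive for a window of length T is Negative Binomial with variance T·α'·(β'+T)/β'² = 2·276·42/1600 = 1449/100.

1449/100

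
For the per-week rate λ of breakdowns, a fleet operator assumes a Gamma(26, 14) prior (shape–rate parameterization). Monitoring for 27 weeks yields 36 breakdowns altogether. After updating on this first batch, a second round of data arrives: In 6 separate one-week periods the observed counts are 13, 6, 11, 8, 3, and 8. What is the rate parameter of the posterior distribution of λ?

47

Total count 36 over total exposure 27 weeks.
After the first batch: Gamma(26 + 36, 14 + 27) = Gamma(62, 41).
Total count: 13 + 6 + 11 + 8 + 3 + 8 = 49.
Total exposure: 6 weeks.
After the second batch: Gamma(62 + 49, 41 + 6) = Gamma(111, 47).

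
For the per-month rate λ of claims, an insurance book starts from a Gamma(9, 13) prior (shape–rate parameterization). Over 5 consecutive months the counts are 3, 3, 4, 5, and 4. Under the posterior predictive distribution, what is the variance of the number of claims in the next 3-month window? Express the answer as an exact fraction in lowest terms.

Total count: 3 + 3 + 4 + 5 + 4 = 19.
Total exposure: 5 months.
The Gamma prior is conjugate for the Poisson rate, so λ | data ~ Gamma(9+19, 13+5) = Gamma(28, 18).
The posterior predictive for a window of length T is Negative Binomial with variance T·α'·(β'+T)/β'² = 3·28·21/324 = 49/9.

49/9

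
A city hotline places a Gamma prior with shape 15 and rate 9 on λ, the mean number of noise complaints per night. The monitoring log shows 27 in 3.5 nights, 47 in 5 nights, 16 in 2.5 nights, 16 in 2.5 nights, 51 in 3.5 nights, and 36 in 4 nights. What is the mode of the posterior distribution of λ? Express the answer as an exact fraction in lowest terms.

Total count: 27 + 47 + 16 + 16 + 51 + 36 = 193.
Total exposure: 3.5 + 5 + 2.5 + 2.5 + 3.5 + 4 = 21 nights.
The Gamma prior is conjugate for the Poisson rate, so λ | data ~ Gamma(15+193, 9+21) = Gamma(208, 30).
Posterior mode = (α'−1)/β' = 207/30 = 69/10.

69/10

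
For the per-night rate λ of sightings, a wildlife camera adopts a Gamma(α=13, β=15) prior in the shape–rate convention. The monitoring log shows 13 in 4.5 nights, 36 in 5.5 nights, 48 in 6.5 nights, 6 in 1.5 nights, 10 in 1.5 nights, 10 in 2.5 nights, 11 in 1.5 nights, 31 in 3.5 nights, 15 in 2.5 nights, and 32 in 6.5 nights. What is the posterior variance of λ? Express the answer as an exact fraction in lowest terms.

25/289

Total count: 13 + 36 + 48 + 6 + 10 + 10 + 11 + 31 + 15 + 32 = 212.
Total exposure: 4.5 + 5.5 + 6.5 + 1.5 + 1.5 + 2.5 + 1.5 + 3.5 + 2.5 + 6.5 = 36 nights.
Gamma(α, β) with Poisson data over total exposure Σt gives posterior Gamma(α+Σx, β+Σt) = Gamma(225, 51).
Posterior variance = α'/β'² = 225/2601 = 25/289.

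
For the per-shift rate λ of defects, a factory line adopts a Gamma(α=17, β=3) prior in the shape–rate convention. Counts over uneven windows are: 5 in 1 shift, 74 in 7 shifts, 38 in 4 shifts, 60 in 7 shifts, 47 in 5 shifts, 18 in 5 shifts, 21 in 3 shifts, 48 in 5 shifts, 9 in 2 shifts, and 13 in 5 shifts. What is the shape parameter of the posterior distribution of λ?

350

Total count: 5 + 74 + 38 + 60 + 47 + 18 + 21 + 48 + 9 + 13 = 333.
Total exposure: 1 + 7 + 4 + 7 + 5 + 5 + 3 + 5 + 2 + 5 = 44 shifts.
By Gamma–Poisson conjugacy, the posterior is Gamma(α + Σx, β + Σt) = Gamma(17 + 333, 3 + 44) = Gamma(350, 47).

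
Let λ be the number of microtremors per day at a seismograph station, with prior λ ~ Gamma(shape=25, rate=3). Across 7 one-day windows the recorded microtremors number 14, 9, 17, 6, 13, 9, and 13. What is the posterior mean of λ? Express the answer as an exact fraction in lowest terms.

Total count: 14 + 9 + 17 + 6 + 13 + 9 + 13 = 81.
Total exposure: 7 days.
Gamma(α, β) with Poisson data over total exposure Σt gives posterior Gamma(α+Σx, β+Σt) = Gamma(106, 10).
Posterior mean = α'/β' = 106/10 = 53/5.

53/5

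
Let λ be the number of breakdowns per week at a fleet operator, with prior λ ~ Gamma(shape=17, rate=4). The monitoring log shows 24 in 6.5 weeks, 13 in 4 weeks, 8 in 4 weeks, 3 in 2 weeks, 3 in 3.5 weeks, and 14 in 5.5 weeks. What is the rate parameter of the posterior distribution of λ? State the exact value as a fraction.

59/2

Total count: 24 + 13 + 8 + 3 + 3 + 14 = 65.
Total exposure: 6.5 + 4 + 4 + 2 + 3.5 + 5.5 = 25.5 weeks.
Posterior: α' = 17 + 65 = 82, β' = 4 + 25.5 = 59/2.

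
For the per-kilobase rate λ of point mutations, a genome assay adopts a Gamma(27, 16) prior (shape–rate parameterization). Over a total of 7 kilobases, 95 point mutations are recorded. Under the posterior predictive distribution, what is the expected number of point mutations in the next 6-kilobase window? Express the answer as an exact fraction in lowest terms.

Total count 95 over total exposure 7 kilobases.
Gamma(α, β) with Poisson data over total exposure Σt gives posterior Gamma(α+Σx, β+Σt) = Gamma(122, 23).
Predictive mean over a 6-kilobase window = T·E[λ|data] = 6·122/23 = 732/23.

732/23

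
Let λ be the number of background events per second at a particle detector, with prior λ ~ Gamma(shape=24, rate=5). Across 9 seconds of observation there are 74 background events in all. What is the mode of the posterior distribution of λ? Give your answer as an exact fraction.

Total count 74 over total exposure 9 seconds.
Conjugate update: add total count to the shape and total exposure to the rate, giving Gamma(98, 14).
Posterior mode = (α'−1)/β' = 97/14.

97/14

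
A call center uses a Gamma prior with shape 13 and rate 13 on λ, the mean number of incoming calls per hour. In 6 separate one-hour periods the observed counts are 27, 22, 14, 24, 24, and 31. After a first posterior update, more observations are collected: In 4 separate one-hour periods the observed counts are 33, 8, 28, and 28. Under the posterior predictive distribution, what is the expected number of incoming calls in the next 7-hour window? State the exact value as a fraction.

1764/23

Total count: 27 + 22 + 14 + 24 + 24 + 31 = 142.
Total exposure: 6 hours.
After the first batch: Gamma(13 + 142, 13 + 6) = Gamma(155, 19).
Total count: 33 + 8 + 28 + 28 = 97.
Total exposure: 4 hours.
After the second batch: Gamma(155 + 97, 19 + 4) = Gamma(252, 23).
Predictive mean over a 7-hour window = T·E[λ|data] = 7·252/23 = 1764/23.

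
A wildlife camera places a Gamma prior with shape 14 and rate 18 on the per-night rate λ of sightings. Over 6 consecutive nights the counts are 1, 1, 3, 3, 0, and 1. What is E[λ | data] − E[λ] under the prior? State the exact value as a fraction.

13/72

Total count: 1 + 1 + 3 + 3 + 0 + 1 = 9.
Total exposure: 6 nights.
Gamma(α, β) with Poisson data over total exposure Σt gives posterior Gamma(α+Σx, β+Σt) = Gamma(23, 24).
Posterior mean = 23/24 = 23/24; prior mean = 14/18 = 7/9. Difference = 23/24 − 7/9 = 13/72.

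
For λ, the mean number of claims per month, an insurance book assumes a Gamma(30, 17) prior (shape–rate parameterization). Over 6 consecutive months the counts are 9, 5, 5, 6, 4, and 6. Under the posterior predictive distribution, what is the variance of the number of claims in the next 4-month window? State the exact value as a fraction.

7020/529

Total count: 9 + 5 + 5 + 6 + 4 + 6 = 35.
Total exposure: 6 months.
Posterior: α' = 30 + 35 = 65, β' = 17 + 6 = 23.
The posterior predictive for a window of length T is Negative Binomial with variance T·α'·(β'+T)/β'² = 4·65·27/529 = 7020/529.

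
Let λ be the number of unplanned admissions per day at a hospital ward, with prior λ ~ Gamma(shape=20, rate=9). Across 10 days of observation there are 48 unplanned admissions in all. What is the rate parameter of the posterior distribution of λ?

19

Total count 48 over total exposure 10 days.
The Gamma prior is conjugate for the Poisson rate, so λ | data ~ Gamma(20+48, 9+10) = Gamma(68, 19).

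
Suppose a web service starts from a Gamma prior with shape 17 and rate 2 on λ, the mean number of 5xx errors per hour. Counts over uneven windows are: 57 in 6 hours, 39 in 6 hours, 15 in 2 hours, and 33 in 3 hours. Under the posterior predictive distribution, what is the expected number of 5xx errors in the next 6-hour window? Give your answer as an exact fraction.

966/19

Total count: 57 + 39 + 15 + 33 = 144.
Total exposure: 6 + 6 + 2 + 3 = 17 hours.
By Gamma–Poisson conjugacy, the posterior is Gamma(α + Σx, β + Σt) = Gamma(17 + 144, 2 + 17) = Gamma(161, 19).
Predictive mean over a 6-hour window = T·E[λ|data] = 6·161/19 = 966/19.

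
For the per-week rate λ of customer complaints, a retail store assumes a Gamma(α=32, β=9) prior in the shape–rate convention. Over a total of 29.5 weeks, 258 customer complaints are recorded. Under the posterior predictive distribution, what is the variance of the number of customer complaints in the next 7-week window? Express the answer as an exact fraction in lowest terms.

7540/121

Total count 258 over total exposure 29.5 weeks.
Posterior: α' = 32 + 258 = 290, β' = 9 + 29.5 = 77/2.
The posterior predictive for a window of length T is Negative Binomial with variance T·α'·(β'+T)/β'² = 7·290·(91/2)/(5929/4) = 7540/121.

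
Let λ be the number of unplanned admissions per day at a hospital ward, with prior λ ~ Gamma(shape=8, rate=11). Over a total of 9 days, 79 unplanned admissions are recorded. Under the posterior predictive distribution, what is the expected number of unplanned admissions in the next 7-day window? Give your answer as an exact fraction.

609/20

Total count 79 over total exposure 9 days.
Gamma(α, β) with Poisson data over total exposure Σt gives posterior Gamma(α+Σx, β+Σt) = Gamma(87, 20).
Predictive mean over a 7-day window = T·E[λ|data] = 7·87/20 = 609/20.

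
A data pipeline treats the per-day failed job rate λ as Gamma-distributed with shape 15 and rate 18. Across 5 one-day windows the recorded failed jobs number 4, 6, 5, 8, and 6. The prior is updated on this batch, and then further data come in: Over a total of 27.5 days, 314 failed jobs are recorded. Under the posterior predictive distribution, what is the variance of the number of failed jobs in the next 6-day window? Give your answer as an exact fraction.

Total count: 4 + 6 + 5 + 8 + 6 = 29.
Total exposure: 5 days.
After the first batch: Gamma(15 + 29, 18 + 5) = Gamma(44, 23).
Total count 314 over total exposure 27.5 days.
After the second batch: Gamma(44 + 314, 23 + 27.5) = Gamma(358, 101/2).
The posterior predictive for a window of length T is Negative Binomial with variance T·α'·(β'+T)/β'² = 6·358·(113/2)/(10201/4) = 485448/10201.

485448/10201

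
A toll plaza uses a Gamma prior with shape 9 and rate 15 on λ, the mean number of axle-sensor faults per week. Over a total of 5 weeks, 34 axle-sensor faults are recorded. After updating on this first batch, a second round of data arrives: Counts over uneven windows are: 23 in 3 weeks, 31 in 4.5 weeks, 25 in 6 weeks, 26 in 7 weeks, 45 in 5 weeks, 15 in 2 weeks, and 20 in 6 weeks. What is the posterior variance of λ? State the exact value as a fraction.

912/11449

Total count 34 over total exposure 5 weeks.
After the first batch: Gamma(9 + 34, 15 + 5) = Gamma(43, 20).
Total count: 23 + 31 + 25 + 26 + 45 + 15 + 20 = 185.
Total exposure: 3 + 4.5 + 6 + 7 + 5 + 2 + 6 = 33.5 weeks.
After the second batch: Gamma(43 + 185, 20 + 33.5) = Gamma(228, 107/2).
Posterior variance = α'/β'² = 228/(11449/4) = 912/11449.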